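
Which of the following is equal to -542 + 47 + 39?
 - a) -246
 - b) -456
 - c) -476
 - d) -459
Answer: b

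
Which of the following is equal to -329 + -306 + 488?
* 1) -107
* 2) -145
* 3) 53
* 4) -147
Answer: 4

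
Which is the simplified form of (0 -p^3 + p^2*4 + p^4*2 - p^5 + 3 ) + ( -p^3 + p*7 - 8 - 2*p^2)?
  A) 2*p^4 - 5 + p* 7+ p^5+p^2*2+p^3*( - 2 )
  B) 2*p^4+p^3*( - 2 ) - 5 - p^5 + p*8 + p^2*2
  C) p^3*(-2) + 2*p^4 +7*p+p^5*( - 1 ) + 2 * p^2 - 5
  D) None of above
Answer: C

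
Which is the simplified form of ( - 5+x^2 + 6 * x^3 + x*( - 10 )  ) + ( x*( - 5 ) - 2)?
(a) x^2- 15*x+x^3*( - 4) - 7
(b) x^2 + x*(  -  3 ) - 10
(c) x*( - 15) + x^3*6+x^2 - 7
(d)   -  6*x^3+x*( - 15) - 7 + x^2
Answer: c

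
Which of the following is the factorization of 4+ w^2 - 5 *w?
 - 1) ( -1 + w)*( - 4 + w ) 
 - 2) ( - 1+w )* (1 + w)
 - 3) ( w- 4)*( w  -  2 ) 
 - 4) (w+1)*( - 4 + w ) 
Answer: 1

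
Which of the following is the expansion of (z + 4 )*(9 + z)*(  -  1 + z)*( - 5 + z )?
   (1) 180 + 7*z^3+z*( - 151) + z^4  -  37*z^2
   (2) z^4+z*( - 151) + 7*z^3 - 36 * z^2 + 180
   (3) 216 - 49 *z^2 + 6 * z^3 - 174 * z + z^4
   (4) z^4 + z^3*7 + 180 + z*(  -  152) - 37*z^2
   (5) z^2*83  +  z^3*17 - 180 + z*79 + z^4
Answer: 1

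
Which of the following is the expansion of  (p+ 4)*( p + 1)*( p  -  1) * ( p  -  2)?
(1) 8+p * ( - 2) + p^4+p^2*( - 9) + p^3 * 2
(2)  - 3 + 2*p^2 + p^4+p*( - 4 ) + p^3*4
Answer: 1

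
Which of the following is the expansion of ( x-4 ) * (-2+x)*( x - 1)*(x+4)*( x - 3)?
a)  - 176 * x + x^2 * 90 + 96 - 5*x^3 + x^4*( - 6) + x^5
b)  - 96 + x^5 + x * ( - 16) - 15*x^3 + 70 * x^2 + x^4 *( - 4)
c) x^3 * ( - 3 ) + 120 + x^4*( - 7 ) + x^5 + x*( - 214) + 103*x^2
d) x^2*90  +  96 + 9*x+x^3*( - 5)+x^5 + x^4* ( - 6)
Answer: a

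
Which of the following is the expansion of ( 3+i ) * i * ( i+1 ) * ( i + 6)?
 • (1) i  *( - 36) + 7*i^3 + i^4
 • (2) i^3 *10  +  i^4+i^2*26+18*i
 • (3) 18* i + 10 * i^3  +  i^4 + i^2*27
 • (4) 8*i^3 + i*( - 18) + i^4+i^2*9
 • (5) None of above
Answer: 3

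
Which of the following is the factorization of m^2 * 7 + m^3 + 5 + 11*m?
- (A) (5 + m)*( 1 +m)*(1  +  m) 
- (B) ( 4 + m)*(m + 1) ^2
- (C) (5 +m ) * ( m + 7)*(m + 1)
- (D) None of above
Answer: A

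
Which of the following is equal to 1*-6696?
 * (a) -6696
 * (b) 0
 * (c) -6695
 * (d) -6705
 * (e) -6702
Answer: a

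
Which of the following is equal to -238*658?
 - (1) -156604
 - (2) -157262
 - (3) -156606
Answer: 1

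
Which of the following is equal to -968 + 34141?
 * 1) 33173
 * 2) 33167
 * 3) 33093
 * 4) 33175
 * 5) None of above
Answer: 1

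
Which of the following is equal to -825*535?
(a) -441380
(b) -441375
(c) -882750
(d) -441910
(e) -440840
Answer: b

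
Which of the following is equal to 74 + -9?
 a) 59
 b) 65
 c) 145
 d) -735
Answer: b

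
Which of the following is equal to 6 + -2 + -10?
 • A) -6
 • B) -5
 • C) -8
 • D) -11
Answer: A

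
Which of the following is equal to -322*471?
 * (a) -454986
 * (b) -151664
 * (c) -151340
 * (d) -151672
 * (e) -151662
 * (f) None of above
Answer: e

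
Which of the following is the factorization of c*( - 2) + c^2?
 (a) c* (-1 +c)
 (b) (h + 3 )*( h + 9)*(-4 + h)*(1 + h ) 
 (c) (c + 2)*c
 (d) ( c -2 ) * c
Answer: d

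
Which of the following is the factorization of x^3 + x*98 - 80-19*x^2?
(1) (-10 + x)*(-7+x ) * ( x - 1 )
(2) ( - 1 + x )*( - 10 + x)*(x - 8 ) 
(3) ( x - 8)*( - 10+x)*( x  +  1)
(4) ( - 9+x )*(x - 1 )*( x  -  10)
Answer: 2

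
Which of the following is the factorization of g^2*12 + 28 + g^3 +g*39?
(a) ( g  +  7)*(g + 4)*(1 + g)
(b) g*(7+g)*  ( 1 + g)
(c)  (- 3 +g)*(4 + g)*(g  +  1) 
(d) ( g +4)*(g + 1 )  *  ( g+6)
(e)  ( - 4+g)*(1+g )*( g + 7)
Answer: a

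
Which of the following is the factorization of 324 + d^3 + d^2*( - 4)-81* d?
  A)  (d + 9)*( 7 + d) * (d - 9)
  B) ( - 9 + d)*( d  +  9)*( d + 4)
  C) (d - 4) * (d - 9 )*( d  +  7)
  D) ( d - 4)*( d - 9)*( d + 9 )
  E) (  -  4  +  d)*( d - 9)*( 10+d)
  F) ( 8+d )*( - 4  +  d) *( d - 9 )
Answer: D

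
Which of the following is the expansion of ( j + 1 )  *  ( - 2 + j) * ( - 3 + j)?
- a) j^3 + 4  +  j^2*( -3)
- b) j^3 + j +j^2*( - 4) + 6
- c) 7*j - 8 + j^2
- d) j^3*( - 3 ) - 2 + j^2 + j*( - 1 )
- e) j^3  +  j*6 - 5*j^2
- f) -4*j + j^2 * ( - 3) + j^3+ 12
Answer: b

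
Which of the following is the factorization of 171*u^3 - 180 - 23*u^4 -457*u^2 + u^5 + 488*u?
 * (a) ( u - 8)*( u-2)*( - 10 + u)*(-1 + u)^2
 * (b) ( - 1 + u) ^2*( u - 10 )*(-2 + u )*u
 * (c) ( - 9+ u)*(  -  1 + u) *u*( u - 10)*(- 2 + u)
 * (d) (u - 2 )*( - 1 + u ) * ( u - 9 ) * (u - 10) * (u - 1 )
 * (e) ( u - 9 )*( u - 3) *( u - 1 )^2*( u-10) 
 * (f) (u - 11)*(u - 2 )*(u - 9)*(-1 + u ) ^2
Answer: d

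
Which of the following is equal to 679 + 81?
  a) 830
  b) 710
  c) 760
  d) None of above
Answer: c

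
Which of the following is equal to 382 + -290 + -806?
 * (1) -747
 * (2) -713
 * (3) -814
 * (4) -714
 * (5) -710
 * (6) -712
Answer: 4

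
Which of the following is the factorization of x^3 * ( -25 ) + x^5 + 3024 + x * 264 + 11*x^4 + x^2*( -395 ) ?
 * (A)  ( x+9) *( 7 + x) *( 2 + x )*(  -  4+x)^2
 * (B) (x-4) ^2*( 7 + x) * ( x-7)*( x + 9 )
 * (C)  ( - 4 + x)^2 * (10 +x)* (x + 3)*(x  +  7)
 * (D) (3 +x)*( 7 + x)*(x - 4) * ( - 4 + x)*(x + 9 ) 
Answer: D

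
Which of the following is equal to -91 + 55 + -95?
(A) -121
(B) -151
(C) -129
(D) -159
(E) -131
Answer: E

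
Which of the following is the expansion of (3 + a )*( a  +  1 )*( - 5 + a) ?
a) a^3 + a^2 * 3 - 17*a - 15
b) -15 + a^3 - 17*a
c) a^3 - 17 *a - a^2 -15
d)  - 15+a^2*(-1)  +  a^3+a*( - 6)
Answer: c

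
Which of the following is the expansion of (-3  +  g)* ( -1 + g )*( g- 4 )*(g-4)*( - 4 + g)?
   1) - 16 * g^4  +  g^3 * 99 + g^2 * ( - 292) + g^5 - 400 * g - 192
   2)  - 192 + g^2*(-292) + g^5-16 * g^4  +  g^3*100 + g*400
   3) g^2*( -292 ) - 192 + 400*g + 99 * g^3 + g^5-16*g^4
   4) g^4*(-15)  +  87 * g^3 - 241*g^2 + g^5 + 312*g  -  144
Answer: 3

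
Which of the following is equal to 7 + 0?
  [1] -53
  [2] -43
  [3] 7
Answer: 3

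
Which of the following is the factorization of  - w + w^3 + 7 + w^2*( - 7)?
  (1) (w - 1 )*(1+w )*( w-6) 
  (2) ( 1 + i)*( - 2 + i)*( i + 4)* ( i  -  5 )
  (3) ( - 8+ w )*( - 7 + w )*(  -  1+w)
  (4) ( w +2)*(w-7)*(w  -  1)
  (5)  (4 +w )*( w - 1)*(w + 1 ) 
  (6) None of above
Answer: 6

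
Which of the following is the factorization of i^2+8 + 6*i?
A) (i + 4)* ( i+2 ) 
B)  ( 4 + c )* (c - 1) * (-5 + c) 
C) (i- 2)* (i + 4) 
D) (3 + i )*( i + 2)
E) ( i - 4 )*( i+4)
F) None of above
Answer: A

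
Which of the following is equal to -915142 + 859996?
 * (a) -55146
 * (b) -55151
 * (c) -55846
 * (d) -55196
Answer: a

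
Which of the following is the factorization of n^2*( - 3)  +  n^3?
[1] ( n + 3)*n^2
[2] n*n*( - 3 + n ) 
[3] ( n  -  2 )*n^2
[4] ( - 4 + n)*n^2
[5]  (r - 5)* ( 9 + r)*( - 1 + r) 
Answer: 2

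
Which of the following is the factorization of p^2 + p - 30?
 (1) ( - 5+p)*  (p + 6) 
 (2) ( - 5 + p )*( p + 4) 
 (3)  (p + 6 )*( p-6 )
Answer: 1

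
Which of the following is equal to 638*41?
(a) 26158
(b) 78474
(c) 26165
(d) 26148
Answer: a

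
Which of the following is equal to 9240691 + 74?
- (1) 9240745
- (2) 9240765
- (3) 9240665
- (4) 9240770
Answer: 2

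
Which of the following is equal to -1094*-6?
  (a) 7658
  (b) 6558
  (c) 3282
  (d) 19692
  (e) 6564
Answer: e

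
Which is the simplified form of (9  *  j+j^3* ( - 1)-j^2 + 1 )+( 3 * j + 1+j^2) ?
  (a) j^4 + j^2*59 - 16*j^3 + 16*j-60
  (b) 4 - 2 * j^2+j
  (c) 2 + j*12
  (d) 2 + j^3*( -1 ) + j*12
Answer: d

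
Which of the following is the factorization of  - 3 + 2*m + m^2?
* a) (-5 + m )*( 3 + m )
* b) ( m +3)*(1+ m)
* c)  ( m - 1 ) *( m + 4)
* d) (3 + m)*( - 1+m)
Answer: d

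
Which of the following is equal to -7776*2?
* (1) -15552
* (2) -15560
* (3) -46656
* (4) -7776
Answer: 1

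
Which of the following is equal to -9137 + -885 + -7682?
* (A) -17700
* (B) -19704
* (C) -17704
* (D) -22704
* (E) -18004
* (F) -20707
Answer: C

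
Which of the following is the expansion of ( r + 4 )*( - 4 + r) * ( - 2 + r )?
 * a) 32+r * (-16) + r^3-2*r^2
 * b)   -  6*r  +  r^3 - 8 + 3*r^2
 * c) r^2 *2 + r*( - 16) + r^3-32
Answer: a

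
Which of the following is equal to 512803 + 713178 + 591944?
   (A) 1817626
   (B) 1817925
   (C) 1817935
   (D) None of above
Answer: B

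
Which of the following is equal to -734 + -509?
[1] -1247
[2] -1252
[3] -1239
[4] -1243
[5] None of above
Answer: 4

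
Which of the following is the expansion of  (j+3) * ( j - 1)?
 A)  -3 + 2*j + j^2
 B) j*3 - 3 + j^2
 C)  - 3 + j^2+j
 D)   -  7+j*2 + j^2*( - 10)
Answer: A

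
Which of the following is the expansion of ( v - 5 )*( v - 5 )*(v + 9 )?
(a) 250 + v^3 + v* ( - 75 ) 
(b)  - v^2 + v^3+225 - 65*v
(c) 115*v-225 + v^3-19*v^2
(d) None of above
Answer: b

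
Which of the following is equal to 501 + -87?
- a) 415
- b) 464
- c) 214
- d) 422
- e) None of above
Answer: e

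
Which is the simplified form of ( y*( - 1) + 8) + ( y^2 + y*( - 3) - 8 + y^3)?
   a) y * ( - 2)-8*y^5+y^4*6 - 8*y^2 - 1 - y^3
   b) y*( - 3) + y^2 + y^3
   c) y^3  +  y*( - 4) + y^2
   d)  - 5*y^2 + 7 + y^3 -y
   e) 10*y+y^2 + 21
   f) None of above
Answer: c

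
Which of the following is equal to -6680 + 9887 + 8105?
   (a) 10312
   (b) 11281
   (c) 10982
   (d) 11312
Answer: d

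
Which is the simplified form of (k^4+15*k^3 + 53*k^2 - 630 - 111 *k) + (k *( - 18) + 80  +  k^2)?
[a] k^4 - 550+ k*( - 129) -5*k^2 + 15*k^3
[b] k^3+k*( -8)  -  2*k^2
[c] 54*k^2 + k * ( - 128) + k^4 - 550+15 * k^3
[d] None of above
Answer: d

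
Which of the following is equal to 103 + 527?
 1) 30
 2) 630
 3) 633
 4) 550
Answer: 2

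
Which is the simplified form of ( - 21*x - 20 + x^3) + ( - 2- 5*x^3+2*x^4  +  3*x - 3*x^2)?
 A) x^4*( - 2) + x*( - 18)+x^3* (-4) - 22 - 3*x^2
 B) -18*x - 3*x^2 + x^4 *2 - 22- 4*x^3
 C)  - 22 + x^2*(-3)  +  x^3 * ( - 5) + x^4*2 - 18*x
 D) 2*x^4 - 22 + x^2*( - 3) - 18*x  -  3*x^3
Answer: B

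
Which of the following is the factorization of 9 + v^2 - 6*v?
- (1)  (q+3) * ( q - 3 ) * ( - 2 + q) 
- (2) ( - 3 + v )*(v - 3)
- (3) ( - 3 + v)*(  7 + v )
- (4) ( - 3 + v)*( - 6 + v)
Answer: 2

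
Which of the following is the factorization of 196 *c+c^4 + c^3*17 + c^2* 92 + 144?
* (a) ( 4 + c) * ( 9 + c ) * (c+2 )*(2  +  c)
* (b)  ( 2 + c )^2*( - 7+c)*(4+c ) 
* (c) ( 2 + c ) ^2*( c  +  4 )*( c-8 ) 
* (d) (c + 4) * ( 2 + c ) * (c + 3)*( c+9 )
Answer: a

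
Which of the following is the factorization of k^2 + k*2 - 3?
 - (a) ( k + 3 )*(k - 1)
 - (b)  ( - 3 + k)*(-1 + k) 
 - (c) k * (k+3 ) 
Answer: a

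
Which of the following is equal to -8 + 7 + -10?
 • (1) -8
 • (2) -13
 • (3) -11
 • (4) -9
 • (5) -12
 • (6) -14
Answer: 3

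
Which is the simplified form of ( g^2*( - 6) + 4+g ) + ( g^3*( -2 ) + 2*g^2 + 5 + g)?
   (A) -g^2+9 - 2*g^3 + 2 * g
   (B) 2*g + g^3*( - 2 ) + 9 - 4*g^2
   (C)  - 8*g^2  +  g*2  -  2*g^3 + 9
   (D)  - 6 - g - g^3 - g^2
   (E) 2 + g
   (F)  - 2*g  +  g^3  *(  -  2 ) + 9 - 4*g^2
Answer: B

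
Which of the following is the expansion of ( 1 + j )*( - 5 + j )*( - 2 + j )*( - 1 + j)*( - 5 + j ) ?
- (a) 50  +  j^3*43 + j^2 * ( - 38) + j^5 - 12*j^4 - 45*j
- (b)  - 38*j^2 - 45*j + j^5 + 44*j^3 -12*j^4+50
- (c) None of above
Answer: b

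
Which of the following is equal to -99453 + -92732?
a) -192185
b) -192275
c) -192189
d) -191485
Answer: a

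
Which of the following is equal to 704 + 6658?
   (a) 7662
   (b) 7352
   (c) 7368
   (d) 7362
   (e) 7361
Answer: d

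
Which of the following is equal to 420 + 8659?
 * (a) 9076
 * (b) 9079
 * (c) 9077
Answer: b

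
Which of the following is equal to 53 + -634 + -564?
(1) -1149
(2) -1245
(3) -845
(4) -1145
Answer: 4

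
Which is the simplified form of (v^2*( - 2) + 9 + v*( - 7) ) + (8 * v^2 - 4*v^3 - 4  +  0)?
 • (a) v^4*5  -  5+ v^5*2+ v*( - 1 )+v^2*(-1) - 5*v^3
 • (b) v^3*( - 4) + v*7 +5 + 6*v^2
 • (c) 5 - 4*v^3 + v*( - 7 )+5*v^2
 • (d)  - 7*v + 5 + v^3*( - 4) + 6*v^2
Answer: d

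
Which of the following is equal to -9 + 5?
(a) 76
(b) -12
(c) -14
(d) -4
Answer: d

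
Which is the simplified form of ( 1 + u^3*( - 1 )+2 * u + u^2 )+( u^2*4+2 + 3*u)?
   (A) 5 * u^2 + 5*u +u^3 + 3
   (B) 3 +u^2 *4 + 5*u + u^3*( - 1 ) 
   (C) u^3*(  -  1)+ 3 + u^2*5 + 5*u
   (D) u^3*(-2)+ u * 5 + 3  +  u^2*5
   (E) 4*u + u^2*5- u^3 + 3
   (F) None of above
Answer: C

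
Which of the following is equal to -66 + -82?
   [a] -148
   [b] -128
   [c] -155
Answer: a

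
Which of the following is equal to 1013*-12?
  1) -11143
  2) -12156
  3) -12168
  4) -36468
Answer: 2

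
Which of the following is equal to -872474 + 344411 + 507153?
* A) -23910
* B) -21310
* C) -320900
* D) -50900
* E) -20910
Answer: E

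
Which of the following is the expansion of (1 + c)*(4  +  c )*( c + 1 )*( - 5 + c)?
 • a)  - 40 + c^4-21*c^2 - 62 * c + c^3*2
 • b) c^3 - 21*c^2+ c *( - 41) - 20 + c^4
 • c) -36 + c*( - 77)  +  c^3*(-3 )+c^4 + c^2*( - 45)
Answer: b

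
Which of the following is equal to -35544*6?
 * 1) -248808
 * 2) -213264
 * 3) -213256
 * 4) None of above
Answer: 2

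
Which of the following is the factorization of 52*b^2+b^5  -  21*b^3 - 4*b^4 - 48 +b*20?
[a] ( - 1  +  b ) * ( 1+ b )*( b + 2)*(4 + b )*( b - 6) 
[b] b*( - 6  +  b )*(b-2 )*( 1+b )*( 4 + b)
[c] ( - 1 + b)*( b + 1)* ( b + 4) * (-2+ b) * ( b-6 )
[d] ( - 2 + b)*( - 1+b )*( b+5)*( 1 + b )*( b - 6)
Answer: c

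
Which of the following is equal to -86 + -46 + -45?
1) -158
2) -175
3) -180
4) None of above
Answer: 4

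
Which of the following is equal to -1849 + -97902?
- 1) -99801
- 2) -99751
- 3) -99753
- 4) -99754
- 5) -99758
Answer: 2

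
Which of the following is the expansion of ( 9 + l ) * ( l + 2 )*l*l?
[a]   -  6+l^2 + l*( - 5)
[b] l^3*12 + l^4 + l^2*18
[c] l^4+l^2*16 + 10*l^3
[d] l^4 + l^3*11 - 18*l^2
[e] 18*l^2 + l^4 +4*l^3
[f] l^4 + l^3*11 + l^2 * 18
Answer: f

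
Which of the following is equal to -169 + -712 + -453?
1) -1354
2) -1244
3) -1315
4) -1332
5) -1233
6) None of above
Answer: 6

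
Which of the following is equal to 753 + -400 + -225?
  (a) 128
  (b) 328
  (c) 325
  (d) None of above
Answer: a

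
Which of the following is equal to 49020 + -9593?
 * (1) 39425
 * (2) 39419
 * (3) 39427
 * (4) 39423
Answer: 3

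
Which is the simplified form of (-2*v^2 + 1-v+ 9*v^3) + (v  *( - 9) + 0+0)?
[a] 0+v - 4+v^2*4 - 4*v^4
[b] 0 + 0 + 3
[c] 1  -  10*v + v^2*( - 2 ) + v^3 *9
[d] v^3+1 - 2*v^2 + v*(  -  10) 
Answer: c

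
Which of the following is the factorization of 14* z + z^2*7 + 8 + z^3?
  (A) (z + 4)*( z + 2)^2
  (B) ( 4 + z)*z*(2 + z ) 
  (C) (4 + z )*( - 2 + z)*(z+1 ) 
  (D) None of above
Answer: D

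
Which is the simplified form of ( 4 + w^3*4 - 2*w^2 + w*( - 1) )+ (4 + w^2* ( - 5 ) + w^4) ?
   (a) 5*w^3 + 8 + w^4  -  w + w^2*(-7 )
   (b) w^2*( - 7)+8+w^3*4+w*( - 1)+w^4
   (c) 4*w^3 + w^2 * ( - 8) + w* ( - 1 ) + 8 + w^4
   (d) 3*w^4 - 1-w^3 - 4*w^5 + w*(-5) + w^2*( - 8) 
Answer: b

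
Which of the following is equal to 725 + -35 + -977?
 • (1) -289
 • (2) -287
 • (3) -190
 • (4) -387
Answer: 2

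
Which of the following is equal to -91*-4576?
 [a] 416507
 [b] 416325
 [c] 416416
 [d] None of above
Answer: c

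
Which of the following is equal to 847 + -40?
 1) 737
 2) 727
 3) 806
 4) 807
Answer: 4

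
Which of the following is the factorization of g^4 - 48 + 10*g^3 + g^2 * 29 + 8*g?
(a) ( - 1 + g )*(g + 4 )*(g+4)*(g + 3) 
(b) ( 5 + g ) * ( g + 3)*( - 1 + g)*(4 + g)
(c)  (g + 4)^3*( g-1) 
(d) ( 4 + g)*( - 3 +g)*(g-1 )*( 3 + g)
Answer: a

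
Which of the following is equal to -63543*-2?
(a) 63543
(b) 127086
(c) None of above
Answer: b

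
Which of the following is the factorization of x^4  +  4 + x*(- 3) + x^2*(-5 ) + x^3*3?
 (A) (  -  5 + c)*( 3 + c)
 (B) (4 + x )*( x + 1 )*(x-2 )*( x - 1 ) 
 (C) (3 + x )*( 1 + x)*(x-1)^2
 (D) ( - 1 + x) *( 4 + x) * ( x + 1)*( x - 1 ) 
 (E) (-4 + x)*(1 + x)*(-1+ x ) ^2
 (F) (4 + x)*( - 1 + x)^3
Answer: D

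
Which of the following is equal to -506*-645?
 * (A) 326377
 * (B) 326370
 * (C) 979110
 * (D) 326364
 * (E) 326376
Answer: B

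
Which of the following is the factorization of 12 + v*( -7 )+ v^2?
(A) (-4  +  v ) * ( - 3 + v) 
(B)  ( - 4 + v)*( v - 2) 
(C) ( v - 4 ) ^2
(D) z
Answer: A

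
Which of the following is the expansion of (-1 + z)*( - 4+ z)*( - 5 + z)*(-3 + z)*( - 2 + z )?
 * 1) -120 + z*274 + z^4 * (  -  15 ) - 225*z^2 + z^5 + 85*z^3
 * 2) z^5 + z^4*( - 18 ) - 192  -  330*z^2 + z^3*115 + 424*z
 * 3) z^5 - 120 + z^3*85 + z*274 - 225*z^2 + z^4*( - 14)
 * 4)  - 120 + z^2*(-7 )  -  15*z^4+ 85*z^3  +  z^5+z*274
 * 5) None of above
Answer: 1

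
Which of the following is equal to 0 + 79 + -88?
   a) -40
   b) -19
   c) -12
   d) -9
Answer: d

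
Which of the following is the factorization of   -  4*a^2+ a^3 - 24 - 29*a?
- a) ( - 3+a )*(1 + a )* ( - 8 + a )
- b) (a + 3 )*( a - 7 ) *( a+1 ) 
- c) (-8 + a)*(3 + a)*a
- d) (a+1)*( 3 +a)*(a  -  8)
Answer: d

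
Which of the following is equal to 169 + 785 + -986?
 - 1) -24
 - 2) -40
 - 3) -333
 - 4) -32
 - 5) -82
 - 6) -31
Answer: 4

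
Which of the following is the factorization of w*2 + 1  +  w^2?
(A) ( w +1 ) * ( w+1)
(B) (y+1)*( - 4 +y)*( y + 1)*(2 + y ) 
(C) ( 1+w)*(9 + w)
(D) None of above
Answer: A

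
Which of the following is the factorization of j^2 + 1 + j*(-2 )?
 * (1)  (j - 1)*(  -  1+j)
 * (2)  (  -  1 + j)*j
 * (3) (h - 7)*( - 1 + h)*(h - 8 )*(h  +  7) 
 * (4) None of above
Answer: 1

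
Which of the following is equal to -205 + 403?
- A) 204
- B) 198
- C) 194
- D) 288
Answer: B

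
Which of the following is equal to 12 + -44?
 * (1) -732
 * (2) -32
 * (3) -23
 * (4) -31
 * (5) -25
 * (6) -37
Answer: 2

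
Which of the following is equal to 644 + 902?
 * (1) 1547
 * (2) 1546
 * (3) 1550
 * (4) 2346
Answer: 2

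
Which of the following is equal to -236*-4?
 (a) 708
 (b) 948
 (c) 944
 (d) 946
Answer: c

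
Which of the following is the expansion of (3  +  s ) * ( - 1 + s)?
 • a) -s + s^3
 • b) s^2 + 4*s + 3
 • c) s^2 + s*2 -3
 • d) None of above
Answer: c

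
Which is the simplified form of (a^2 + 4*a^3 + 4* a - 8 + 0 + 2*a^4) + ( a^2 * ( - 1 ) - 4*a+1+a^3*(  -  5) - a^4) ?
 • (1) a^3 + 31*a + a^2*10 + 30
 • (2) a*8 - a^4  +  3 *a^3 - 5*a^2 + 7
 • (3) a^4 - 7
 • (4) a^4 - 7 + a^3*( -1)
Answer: 4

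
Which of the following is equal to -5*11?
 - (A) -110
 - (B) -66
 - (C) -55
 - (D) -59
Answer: C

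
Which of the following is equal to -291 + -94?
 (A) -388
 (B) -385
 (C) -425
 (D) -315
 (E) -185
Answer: B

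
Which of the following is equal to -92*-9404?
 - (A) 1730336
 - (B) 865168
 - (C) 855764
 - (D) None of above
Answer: B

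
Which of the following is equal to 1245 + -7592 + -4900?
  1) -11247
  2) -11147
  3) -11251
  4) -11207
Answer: 1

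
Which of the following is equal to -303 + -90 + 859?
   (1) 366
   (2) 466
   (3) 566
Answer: 2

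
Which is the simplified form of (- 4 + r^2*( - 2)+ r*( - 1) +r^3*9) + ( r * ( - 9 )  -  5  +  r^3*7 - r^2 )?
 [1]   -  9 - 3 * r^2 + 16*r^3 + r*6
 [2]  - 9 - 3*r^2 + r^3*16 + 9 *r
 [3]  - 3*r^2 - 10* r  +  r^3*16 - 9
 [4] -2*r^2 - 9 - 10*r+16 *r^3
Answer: 3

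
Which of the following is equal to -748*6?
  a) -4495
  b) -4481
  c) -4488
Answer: c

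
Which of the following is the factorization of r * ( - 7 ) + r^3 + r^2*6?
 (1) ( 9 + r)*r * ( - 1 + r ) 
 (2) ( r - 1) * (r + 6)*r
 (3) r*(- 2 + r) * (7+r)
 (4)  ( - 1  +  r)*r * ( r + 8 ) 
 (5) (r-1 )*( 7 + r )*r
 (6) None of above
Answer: 5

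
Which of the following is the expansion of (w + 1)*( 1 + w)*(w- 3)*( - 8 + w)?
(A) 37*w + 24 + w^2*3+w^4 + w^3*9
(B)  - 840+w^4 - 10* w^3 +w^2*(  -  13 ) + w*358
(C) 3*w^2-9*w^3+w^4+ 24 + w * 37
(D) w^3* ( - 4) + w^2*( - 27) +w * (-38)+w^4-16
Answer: C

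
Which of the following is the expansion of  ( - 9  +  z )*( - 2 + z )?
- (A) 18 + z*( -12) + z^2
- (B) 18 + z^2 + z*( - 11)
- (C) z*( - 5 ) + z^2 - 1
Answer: B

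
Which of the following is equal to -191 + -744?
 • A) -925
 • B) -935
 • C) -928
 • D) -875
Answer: B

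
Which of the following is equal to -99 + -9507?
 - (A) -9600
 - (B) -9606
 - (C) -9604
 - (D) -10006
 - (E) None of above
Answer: B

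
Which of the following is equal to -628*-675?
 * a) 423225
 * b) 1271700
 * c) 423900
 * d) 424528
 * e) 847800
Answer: c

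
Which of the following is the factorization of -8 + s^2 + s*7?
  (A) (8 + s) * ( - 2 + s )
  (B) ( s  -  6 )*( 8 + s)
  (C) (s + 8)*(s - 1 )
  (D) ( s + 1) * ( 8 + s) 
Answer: C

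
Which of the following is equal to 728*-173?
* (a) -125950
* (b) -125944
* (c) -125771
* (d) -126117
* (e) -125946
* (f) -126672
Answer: b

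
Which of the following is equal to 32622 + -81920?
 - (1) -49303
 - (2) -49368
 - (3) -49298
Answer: 3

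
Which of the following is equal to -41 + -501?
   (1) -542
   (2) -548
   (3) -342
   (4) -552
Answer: 1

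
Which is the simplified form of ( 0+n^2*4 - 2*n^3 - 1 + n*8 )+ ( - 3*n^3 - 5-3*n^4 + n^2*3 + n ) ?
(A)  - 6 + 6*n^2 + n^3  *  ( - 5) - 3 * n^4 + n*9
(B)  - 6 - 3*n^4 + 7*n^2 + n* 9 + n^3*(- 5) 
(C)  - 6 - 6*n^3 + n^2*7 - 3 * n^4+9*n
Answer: B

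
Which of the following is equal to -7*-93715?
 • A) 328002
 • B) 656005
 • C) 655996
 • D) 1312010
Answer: B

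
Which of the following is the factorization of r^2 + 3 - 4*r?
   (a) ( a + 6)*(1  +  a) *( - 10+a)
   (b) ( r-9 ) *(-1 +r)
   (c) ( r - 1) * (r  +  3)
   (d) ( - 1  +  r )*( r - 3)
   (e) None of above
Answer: d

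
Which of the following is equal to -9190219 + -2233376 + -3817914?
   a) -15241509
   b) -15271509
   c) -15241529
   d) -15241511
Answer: a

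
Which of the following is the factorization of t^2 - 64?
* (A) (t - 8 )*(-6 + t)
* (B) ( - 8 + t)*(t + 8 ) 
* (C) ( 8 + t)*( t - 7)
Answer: B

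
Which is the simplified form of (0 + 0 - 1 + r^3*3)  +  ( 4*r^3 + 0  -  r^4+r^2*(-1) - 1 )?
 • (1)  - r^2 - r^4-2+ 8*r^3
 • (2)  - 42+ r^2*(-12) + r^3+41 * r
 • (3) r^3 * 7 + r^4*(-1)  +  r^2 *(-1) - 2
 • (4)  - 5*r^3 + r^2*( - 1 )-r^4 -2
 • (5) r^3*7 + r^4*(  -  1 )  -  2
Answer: 3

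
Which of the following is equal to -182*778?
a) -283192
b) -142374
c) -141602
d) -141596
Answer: d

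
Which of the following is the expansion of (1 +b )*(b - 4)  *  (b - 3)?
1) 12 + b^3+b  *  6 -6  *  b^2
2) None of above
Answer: 2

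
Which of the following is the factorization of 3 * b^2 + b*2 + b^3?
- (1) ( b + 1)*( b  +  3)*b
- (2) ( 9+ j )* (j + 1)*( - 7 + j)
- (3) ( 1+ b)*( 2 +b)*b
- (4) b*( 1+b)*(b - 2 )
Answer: 3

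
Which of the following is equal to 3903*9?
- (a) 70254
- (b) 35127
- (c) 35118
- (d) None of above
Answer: b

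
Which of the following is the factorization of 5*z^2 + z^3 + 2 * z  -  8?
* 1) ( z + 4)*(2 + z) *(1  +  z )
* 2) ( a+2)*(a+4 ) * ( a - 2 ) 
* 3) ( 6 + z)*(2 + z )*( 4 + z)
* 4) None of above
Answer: 4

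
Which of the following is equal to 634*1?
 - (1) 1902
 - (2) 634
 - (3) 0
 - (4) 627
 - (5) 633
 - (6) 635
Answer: 2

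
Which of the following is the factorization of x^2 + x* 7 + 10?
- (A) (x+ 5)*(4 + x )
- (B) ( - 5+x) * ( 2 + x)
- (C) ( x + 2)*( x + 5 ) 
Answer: C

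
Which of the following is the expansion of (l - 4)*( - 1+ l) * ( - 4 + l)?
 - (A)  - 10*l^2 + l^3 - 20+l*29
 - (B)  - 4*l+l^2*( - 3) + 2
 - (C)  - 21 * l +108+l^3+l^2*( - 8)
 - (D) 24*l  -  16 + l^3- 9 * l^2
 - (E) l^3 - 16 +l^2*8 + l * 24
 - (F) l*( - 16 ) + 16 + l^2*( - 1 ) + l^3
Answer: D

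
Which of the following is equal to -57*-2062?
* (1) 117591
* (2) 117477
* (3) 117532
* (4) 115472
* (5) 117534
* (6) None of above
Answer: 5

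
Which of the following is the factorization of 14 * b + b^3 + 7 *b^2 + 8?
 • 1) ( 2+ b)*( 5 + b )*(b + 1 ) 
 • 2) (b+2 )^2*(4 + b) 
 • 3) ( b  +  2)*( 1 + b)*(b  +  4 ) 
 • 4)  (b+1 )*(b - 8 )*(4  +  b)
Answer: 3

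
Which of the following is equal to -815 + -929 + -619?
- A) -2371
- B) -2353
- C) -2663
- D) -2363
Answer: D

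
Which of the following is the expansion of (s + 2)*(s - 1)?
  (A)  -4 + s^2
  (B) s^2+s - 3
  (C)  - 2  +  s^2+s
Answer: C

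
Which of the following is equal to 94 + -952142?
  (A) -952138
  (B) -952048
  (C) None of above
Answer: B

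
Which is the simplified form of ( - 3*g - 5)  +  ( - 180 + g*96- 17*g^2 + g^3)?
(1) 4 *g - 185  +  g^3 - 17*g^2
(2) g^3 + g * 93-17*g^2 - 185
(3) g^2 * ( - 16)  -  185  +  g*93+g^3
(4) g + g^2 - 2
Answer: 2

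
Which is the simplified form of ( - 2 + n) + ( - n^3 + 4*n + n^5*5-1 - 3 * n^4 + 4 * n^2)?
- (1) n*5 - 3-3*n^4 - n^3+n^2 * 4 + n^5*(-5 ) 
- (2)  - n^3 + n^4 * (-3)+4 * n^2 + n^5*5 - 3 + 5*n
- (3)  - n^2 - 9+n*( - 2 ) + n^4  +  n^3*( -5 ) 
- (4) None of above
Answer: 2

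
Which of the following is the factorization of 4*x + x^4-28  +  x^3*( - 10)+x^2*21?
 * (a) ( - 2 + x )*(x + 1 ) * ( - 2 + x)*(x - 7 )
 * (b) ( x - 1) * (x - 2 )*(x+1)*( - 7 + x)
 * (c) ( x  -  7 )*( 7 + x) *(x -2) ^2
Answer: a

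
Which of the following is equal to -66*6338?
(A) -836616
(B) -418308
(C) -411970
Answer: B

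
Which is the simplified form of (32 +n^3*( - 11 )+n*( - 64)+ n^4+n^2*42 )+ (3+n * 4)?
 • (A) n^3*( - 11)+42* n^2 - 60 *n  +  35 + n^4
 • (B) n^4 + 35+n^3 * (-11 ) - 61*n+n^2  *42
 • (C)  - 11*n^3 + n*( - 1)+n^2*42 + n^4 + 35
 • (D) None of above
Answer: A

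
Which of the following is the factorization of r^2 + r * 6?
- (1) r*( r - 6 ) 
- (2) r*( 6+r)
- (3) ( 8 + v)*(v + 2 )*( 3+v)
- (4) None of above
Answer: 2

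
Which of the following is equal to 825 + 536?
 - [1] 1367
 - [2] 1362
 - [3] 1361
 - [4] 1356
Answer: 3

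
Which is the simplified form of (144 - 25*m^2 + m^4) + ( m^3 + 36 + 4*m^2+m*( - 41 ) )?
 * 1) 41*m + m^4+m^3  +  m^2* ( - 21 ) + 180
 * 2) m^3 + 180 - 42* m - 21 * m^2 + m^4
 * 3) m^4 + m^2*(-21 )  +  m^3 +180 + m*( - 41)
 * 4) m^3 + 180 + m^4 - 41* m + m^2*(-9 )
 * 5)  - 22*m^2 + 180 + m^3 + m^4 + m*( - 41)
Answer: 3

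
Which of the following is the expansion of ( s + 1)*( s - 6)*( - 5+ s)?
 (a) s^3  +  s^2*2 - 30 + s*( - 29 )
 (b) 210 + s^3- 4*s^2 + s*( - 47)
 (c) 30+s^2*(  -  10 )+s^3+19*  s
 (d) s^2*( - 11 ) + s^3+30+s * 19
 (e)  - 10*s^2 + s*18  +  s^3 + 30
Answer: c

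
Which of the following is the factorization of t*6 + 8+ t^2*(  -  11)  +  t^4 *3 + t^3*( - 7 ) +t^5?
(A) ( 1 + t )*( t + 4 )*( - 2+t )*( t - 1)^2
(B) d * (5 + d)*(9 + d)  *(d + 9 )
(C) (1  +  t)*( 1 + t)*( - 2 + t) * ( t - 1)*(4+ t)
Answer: C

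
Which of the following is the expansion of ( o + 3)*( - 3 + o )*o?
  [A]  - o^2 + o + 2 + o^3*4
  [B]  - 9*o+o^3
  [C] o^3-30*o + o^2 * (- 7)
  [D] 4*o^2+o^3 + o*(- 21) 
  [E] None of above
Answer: B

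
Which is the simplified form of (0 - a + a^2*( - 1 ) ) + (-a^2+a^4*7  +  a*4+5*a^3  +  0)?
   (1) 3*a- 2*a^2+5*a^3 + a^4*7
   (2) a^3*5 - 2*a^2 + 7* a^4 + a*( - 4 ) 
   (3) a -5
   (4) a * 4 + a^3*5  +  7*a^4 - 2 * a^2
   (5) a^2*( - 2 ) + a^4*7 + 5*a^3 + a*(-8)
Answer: 1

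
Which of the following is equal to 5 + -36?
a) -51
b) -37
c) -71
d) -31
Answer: d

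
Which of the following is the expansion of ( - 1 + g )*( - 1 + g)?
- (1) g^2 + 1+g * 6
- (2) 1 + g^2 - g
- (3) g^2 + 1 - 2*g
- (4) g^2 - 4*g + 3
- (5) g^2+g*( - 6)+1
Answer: 3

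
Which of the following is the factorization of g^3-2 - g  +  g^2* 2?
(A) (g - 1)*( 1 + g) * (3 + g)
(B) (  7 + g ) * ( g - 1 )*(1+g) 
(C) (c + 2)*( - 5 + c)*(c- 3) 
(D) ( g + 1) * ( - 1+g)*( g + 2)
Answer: D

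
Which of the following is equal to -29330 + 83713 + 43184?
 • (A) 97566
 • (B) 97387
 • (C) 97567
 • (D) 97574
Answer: C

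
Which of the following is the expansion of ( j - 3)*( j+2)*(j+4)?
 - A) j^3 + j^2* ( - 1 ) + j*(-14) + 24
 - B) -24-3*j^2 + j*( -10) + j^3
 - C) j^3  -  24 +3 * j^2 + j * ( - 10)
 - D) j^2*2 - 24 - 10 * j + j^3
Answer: C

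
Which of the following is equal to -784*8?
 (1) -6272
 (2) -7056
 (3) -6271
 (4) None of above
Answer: 1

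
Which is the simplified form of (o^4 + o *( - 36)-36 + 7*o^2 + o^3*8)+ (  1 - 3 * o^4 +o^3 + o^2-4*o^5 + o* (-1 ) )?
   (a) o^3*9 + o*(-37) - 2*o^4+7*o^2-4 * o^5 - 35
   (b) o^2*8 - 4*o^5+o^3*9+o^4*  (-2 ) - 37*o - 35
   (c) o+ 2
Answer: b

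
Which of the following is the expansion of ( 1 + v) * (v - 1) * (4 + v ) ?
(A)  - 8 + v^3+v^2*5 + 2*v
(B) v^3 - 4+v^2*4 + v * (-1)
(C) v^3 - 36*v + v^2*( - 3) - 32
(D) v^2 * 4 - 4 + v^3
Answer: B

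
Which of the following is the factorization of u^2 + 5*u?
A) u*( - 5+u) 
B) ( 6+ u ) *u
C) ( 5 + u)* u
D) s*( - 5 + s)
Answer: C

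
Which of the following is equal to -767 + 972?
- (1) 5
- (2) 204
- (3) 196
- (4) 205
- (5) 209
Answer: 4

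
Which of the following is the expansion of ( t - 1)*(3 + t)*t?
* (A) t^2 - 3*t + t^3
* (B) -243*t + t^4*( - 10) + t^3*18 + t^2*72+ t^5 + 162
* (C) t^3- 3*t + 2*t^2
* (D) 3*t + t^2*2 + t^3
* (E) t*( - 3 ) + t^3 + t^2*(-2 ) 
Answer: C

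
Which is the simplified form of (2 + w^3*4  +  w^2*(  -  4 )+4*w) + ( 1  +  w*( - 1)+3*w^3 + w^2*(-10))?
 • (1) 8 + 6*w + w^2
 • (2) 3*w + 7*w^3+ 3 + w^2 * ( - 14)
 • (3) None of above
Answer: 2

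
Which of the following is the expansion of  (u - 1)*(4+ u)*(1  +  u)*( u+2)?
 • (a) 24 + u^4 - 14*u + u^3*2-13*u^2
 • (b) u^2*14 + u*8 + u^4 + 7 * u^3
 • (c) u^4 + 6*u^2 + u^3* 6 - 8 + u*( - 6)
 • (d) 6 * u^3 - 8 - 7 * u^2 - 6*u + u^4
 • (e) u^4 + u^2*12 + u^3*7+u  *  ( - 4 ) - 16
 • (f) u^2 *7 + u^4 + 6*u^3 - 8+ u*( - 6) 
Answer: f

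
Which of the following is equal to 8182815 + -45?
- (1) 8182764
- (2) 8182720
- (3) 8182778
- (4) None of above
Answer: 4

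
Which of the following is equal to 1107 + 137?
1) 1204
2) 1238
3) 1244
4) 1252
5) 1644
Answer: 3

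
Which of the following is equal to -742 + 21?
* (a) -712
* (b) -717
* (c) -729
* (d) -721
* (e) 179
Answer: d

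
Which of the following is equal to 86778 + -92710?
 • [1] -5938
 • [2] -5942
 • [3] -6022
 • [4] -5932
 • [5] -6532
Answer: 4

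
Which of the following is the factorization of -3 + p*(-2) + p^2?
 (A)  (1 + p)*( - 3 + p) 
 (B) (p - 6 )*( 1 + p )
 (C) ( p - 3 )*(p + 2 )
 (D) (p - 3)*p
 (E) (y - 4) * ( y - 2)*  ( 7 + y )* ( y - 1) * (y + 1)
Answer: A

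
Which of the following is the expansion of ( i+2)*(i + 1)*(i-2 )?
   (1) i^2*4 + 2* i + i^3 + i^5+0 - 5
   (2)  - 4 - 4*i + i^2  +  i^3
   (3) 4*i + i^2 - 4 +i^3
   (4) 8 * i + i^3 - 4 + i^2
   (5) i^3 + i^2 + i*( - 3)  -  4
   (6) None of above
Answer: 2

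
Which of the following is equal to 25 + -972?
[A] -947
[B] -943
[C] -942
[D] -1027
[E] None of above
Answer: A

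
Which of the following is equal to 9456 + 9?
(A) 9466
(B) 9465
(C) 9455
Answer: B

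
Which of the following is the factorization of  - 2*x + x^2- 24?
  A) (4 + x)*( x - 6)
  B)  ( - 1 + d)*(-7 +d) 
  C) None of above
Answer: A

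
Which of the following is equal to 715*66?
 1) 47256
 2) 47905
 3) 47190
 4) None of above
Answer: 3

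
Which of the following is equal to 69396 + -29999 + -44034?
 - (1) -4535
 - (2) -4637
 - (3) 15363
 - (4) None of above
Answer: 2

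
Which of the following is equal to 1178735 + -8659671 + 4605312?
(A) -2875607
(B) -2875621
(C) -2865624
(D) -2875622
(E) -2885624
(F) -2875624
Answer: F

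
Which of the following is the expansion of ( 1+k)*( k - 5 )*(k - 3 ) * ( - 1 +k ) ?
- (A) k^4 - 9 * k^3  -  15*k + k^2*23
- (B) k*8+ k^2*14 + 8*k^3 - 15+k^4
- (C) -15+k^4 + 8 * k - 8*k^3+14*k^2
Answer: C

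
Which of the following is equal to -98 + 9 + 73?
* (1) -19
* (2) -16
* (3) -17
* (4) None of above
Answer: 2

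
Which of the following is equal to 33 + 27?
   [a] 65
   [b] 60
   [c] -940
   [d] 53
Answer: b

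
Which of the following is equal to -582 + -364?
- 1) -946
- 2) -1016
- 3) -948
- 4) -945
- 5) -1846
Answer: 1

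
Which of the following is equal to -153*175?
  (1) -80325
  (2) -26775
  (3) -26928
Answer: 2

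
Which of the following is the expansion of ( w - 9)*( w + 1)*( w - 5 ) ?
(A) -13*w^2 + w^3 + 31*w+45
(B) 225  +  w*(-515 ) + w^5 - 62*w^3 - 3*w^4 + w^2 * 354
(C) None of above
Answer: A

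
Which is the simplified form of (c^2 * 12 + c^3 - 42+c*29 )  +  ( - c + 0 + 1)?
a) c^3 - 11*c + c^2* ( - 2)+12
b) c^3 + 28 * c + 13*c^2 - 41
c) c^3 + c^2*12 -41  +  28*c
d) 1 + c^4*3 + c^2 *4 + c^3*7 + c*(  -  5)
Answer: c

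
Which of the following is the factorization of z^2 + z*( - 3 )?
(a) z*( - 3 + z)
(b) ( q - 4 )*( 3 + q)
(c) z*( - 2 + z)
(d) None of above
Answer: a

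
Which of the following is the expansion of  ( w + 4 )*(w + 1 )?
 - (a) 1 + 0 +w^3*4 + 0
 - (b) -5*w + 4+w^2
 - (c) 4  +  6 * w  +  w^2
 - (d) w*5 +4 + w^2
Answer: d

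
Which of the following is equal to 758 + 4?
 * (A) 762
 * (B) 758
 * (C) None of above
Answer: A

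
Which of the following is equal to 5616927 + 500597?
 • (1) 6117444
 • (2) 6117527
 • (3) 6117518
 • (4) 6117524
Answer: 4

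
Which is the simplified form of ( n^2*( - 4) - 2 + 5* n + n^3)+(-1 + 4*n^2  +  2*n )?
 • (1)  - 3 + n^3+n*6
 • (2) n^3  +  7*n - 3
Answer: 2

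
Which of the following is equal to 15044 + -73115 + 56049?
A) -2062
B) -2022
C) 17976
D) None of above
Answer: B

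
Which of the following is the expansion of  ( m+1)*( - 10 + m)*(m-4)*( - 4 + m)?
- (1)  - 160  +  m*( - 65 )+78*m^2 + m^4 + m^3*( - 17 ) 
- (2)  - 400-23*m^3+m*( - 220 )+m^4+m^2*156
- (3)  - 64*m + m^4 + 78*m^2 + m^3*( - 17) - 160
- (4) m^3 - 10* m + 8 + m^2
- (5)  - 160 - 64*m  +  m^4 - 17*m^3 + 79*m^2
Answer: 3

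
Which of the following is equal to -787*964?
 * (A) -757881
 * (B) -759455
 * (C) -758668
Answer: C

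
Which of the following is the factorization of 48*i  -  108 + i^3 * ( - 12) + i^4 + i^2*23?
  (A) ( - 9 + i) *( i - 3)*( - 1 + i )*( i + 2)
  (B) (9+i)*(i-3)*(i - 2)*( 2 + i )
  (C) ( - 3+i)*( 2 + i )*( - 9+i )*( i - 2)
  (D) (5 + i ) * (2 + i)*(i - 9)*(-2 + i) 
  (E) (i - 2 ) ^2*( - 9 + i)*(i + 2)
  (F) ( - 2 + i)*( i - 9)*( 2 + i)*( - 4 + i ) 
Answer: C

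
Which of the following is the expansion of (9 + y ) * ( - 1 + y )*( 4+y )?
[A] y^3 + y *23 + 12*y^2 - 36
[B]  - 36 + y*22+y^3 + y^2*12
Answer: A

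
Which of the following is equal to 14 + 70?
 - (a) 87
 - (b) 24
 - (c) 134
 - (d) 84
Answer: d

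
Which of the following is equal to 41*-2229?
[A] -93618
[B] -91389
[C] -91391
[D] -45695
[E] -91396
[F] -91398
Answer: B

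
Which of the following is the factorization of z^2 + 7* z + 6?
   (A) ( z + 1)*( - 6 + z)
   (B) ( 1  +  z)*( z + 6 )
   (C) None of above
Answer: B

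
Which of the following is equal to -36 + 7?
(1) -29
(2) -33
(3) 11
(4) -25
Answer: 1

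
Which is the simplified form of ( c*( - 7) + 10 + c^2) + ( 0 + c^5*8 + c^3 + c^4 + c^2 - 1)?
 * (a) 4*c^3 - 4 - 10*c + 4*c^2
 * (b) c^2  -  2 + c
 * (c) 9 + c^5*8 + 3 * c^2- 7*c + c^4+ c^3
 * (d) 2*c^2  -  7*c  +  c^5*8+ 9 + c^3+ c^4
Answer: d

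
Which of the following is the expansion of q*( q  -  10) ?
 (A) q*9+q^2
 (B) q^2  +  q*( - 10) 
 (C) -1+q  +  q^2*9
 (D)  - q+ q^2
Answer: B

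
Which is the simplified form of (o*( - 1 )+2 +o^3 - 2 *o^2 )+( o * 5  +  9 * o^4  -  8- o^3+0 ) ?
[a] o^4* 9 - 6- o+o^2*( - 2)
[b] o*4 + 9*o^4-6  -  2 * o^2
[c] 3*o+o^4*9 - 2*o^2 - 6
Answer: b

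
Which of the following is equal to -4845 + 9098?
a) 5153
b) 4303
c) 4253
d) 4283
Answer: c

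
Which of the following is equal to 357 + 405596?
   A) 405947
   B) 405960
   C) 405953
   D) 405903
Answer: C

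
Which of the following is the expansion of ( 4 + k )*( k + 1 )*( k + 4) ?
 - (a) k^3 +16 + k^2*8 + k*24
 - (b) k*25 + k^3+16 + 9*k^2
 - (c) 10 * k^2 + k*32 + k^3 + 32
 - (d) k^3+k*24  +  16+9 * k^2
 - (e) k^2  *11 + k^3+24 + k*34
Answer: d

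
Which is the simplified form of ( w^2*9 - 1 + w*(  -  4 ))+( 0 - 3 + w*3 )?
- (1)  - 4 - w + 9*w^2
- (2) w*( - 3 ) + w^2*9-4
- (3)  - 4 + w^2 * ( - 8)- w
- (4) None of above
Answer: 1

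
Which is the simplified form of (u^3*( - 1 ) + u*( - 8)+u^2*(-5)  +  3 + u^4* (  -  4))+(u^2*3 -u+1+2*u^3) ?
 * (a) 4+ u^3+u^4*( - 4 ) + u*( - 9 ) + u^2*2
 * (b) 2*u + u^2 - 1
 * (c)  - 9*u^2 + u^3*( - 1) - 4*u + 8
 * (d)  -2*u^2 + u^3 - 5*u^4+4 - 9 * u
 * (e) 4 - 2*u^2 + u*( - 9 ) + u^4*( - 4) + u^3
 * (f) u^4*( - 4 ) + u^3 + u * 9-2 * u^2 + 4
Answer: e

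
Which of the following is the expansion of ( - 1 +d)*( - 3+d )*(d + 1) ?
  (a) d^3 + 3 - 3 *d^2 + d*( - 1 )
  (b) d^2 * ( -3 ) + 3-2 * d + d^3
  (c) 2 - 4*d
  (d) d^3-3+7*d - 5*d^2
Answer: a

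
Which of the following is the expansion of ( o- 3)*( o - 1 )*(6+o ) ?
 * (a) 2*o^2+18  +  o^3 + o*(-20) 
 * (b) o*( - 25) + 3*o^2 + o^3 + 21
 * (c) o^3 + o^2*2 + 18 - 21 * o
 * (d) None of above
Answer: c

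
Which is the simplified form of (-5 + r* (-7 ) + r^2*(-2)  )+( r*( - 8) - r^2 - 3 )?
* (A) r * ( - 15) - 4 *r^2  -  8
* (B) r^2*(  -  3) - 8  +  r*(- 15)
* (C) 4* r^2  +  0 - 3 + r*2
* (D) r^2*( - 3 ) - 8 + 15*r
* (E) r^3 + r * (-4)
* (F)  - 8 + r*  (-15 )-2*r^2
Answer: B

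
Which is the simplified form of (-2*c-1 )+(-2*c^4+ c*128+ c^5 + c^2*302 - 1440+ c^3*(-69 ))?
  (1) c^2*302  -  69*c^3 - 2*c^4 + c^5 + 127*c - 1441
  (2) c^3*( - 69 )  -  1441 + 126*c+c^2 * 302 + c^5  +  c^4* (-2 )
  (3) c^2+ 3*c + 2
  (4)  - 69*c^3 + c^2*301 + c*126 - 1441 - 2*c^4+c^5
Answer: 2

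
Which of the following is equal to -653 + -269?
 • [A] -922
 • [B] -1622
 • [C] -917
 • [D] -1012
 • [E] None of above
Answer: A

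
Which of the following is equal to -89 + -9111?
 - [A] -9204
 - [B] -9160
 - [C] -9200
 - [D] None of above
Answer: C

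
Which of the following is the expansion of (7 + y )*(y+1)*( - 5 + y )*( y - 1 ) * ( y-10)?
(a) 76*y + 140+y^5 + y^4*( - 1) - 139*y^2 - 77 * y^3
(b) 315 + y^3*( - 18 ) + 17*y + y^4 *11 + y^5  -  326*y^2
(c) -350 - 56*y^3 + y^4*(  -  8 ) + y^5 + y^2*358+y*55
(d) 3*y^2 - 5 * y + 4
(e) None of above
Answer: c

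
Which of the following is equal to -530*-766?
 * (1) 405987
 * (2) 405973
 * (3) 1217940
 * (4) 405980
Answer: 4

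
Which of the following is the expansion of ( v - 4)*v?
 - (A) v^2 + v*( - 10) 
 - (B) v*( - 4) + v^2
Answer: B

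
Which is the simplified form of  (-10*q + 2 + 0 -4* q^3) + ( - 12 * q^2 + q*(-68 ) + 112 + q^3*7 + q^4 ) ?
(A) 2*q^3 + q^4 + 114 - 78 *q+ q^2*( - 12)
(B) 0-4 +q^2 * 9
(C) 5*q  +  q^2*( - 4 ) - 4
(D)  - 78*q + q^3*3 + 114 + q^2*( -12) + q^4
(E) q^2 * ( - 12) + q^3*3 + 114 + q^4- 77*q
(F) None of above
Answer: D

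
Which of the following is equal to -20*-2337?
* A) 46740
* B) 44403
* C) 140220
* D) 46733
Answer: A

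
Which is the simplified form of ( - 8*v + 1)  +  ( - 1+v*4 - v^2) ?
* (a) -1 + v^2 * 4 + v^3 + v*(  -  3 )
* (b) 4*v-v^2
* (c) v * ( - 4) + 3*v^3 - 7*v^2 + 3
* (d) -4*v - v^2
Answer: d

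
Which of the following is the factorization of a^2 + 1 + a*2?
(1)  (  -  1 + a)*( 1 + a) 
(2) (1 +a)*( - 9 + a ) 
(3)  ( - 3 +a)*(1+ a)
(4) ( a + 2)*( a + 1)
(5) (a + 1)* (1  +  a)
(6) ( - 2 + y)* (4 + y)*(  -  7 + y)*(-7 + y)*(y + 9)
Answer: 5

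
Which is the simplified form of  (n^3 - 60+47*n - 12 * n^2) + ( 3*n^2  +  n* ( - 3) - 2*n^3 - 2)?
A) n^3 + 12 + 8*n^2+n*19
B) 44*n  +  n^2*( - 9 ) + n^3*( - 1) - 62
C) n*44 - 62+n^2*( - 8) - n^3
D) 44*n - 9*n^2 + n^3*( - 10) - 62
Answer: B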